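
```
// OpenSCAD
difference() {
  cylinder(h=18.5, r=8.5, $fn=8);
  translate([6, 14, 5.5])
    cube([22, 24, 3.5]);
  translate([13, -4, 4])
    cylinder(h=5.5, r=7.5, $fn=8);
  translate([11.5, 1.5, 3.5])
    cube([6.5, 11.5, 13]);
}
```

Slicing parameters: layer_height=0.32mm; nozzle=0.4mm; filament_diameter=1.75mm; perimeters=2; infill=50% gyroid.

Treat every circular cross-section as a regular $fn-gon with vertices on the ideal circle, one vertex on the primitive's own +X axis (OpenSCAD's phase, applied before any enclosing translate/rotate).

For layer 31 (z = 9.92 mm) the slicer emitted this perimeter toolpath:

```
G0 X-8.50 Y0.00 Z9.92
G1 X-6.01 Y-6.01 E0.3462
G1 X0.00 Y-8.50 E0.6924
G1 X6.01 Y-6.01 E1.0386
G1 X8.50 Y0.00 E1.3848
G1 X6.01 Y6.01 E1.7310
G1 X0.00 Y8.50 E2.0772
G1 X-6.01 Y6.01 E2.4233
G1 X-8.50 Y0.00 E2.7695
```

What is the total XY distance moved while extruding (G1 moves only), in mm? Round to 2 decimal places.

Sum the Euclidean lengths of each G1 segment: total = 52.04 mm.

52.04 mm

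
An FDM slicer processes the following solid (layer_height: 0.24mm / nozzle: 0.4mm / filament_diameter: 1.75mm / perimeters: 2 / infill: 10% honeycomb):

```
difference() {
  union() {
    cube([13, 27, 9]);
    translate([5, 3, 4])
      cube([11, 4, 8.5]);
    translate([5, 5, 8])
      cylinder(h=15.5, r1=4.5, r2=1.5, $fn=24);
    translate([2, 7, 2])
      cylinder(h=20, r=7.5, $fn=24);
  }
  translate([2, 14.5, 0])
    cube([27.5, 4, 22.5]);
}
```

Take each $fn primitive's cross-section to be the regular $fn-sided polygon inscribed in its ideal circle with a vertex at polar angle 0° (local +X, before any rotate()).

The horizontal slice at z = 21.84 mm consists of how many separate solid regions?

At z = 21.84 mm: the cube does not reach this height (z outside [0, 9]); the cube at (5, 3) is absent (z outside [4, 12.5]); the cone at (5, 5): at t=0.893 of its height the radius interpolates to r₁+(r₂−r₁)t = 1.821, giving a regular 24-gon of that circumradius; the r=7.5 cylinder at (2, 7) contributes a regular 24-gon of circumradius 7.5; Combining (union): the cone at (5, 5) lies entirely inside the r=7.5 cylinder at (2, 7), so the union is just the r=7.5 cylinder at (2, 7) — 1 connected region; the cube at (2, 14.5) (footprint 27.5×4) is included at this height; After the difference (first − rest): starting from that combined region, the 27.5×4 cube at (2, 14.5) misses the remaining region (no effect) — 1 connected region. The result has 1 disconnected region.

1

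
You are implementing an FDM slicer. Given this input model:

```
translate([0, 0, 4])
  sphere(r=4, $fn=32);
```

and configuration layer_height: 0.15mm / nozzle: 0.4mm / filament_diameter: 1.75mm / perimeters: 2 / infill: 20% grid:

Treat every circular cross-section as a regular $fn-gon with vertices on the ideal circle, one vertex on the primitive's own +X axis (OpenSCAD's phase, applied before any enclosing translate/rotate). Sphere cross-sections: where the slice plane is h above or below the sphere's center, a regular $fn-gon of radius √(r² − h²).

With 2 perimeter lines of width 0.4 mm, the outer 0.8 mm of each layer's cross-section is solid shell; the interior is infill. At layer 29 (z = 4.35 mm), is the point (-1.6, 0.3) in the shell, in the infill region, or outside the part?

infill

At z = 4.35 mm: the sphere: section is a regular 32-gon, circumradius = √(r²−h²) = √(4²−0.35²) = 3.985. Overall, the cross-section is a single solid region. The nearest boundary edge runs (-3.91, 0.78)→(-3.98, 0.00); distance from the point to it = 2.34 mm. The point is inside the cross-section and 2.34 mm from the nearest boundary — more than the 0.8 mm shell width (2 × 0.4), so it's in the infill interior.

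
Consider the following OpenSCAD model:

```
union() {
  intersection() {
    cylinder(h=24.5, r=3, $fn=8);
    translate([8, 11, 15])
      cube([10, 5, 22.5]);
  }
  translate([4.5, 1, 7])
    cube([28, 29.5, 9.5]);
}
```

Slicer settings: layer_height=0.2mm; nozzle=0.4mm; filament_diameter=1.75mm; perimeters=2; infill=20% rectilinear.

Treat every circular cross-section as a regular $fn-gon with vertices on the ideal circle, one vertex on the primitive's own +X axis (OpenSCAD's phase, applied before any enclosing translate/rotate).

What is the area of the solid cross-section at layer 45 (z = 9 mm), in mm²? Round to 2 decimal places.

At z = 9 mm: the cylinder: section is a regular 8-gon, circumradius r=3 (area = (8/2)·3.000²·sin(360°/8) = 25.46 mm²); the cube at (8, 11) does not reach this height (z outside [15, 37.5]); Taking the intersection: at least one operand is absent at this height, so nothing remains; the cube at (4.5, 1) (footprint 28×29.5) is included at this height (area 826.00 mm²); Combining (union): only the 28×29.5 cube at (4.5, 1) is present, so the union is just that shape — area = 826.00 mm². Overall, the cross-section is a single solid region. Net area = 826.00 mm².

826.00 mm²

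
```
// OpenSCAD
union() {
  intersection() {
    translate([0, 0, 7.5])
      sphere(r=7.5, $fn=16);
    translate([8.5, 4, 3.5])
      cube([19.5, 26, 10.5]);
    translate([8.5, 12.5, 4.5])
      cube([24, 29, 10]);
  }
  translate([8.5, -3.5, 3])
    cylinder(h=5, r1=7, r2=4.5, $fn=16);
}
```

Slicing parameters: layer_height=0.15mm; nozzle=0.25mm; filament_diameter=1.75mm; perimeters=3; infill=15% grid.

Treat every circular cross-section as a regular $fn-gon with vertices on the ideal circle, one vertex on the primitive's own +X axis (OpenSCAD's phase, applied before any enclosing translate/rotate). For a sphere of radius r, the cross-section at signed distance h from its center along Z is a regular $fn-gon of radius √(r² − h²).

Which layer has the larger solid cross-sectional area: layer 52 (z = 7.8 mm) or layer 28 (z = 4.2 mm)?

layer 28 (z = 4.2 mm)

Layer 52 (z = 7.8): the r=7.5 sphere slices to a regular 16-gon of circumradius 7.494 (√(r²−h²) with h=0.3 from center) (area = (16/2)·7.494²·sin(360°/16) = 171.93 mm²); the cube at (8.5, 4) (footprint 19.5×26) is included at this height (area 507.00 mm²); the 24×29 cube at (8.5, 12.5) contributes its full rectangle (area 696.00 mm²); After intersecting: the 19.5×26 cube at (8.5, 4) does not overlap the r=7.5 sphere (empty); the 24×29 cube at (8.5, 12.5) does not overlap the running intersection (empty) — nothing remains; the cone at (8.5, -3.5): at t=0.960 of its height the radius interpolates to r₁+(r₂−r₁)t = 4.600, giving a regular 16-gon of that circumradius (area = (16/2)·4.600²·sin(360°/16) = 64.78 mm²); Combining (union): only the cone at (8.5, -3.5) is present, so the union is just that shape — area = 64.78 mm². So its area = 64.78 mm². Layer 28 (z = 4.2): the r=7.5 sphere slices to a regular 16-gon of circumradius 6.735 (√(r²−h²) with h=3.3 from center) (area = (16/2)·6.735²·sin(360°/16) = 138.87 mm²); the cube at (8.5, 4) is present — its section is the full 19.5×26 rectangle (area 507.00 mm²); the cube at (8.5, 12.5) does not reach this height (z outside [4.5, 14.5]); After intersecting: at least one operand is absent at this height, so nothing remains; the cone at (8.5, -3.5): at t=0.240 of its height the radius interpolates to r₁+(r₂−r₁)t = 6.400, giving a regular 16-gon of that circumradius (area = (16/2)·6.400²·sin(360°/16) = 125.40 mm²); Combining (union): only the cone at (8.5, -3.5) is present, so the union is just that shape — area = 125.40 mm². So its area = 125.40 mm². Layer 28 is larger (125.40 vs 64.78 mm²).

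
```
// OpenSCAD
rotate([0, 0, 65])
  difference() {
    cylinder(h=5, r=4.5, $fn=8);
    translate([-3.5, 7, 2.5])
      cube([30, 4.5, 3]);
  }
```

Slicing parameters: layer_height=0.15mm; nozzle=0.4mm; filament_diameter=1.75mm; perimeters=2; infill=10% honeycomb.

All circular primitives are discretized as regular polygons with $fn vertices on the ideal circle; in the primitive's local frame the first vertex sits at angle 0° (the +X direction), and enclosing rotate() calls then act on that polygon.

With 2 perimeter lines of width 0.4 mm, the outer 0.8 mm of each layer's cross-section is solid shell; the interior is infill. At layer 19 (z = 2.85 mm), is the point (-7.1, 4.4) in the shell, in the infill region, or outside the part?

At z = 2.85 mm: the cylinder: section is a regular 8-gon, circumradius r=4.5; the cube at (-3.5, 7) is present — its section is the full 30×4.5 rectangle; After the difference (first − rest): starting from the r=4.5 cylinder, the 30×4.5 cube at (-3.5, 7) misses the remaining region (no effect) — 1 connected region; (rotated 65° about Z; rotation is an isometry so areas/perimeters/island counts are preserved). Overall, the cross-section is a single solid region. Undo the 65° rotation: the query point maps to (0.987, 8.294) in the un-rotated model frame. The nearest boundary edge runs (-3.18, 3.18)→(0.00, 4.50); distance from the point to it = 3.92 mm. The point is not inside any of the regions above, so it lies outside the cross-section (3.92 mm from the nearest boundary).

outside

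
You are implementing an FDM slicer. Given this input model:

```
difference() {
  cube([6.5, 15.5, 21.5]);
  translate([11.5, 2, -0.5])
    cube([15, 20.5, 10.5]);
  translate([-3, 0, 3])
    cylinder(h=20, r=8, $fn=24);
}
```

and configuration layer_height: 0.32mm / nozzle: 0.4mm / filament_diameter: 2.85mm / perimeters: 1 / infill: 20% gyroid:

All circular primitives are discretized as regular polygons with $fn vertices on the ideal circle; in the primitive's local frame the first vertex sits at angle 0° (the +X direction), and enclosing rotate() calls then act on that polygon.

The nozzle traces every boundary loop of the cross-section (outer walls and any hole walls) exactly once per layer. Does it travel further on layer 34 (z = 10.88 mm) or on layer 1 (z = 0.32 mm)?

Layer 34 (z = 10.88): the cube is present — its section is the full 6.5×15.5 rectangle (perimeter 44.00 mm); the cube at (11.5, 2) does not reach this height (z outside [-0.5, 10]); the cylinder at (-3, 0): section is a regular 24-gon, circumradius r=8 (perimeter = 2·24·8.000·sin(180°/24) = 50.12 mm); Subtracting the remaining from the first: starting from the 6.5×15.5 cube, the r=8 cylinder at (-3, 0) partially overlaps it — only the 26.41 mm² overlap (of its 198.77 mm²) is removed, clipping the outline — boundary = 41.09 mm. So its perimeter = 41.09 mm. Layer 1 (z = 0.32): the 6.5×15.5 cube contributes its full rectangle (perimeter 44.00 mm); the cube at (11.5, 2) is present — its section is the full 15×20.5 rectangle (perimeter 71.00 mm); the cylinder at (-3, 0) is absent (z outside [3, 23]); Subtracting the remaining from the first: starting from the 6.5×15.5 cube, the 15×20.5 cube at (11.5, 2) misses the remaining region (no effect) — boundary = 44.00 mm. So its perimeter = 44.00 mm. Layer 1 is larger (44.00 vs 41.09 mm).

layer 1 (z = 0.32 mm)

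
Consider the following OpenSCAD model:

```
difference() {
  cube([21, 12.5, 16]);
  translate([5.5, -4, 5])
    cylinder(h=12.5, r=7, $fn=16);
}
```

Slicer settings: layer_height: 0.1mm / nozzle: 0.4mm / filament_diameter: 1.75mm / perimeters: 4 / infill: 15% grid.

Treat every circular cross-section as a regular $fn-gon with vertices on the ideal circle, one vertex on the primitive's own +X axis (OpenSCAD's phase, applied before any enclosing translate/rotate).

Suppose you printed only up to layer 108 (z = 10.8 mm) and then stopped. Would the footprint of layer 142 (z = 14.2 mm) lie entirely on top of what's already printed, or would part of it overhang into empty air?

Compare the two slices. At z = 10.8: the cube (footprint 21×12.5) is included at this height (area 262.50 mm²); the r=7 cylinder at (5.5, -4) contributes a regular 16-gon of circumradius 7 (area = (16/2)·7.000²·sin(360°/16) = 150.01 mm²); Taking the first minus the rest: starting from the 21×12.5 cube (262.50 mm²), the r=7 cylinder at (5.5, -4) partially overlaps it — only the 23.00 mm² overlap (of its 150.01 mm²) is removed, clipping the outline — area = 239.50 mm². At z = 14.2: the cube is present — its section is the full 21×12.5 rectangle (area 262.50 mm²); the cylinder at (5.5, -4): section is a regular 16-gon, circumradius r=7 (area = (16/2)·7.000²·sin(360°/16) = 150.01 mm²); Taking the first minus the rest: starting from the 21×12.5 cube (262.50 mm²), the r=7 cylinder at (5.5, -4) partially overlaps it — only the 23.00 mm² overlap (of its 150.01 mm²) is removed, clipping the outline — area = 239.50 mm². Checking containment: the cross-section at z = 14.2 is a subset of the cross-section at z = 10.8.

entirely on top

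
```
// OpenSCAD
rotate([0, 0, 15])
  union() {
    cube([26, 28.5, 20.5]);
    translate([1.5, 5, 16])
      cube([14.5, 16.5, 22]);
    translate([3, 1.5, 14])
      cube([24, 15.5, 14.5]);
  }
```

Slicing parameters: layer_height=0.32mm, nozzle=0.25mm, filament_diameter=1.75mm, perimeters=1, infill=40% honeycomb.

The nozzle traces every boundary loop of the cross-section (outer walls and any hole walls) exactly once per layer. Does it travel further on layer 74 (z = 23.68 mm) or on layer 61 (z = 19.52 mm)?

Layer 74 (z = 23.68): the cube is absent (z outside [0, 20.5]); the 14.5×16.5 cube at (1.5, 5) contributes its full rectangle (perimeter 62.00 mm); the 24×15.5 cube at (3, 1.5) contributes its full rectangle (perimeter 79.00 mm); Combining (union): the regions partially overlap (shared area 156.00 mm²), so the edge portions inside another operand are dropped and the merged outline is re-measured after clipping — boundary = 91.00 mm; (whole slice rotated 15° about Z — lengths, areas and connectivity unchanged). So its perimeter = 91.00 mm. Layer 61 (z = 19.52): the 26×28.5 cube contributes its full rectangle (perimeter 109.00 mm); the 14.5×16.5 cube at (1.5, 5) contributes its full rectangle (perimeter 62.00 mm); the cube at (3, 1.5) (footprint 24×15.5) is included at this height (perimeter 79.00 mm); Merging all regions: the regions partially overlap (shared area 595.75 mm²), so the edge portions inside another operand are dropped and the merged outline is re-measured after clipping — boundary = 111.00 mm; (whole slice rotated 15° about Z — lengths, areas and connectivity unchanged). So its perimeter = 111.00 mm. Layer 61 is larger (111.00 vs 91.00 mm).

layer 61 (z = 19.52 mm)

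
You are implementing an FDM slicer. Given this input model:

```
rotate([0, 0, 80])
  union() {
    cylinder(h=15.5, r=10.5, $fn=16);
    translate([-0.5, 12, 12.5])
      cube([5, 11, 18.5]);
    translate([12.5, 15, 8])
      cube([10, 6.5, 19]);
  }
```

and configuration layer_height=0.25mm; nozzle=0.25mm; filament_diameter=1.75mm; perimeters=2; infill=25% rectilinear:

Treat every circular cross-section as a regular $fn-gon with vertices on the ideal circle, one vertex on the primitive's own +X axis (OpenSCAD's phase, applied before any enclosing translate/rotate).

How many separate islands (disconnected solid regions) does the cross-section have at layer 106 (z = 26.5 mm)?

2

At z = 26.5 mm: the cylinder does not reach this height (z outside [0, 15.5]); the cube at (-0.5, 12) is present — its section is the full 5×11 rectangle; the 10×6.5 cube at (12.5, 15) contributes its full rectangle; Merging all regions: the 2 present regions are separate (no shared area or edge), so areas and boundary lengths simply add and each stays a separate island — 2 connected regions; (whole slice rotated 80° about Z — lengths, areas and connectivity unchanged). Overall, the cross-section has 2 separate islands. Island count = 2.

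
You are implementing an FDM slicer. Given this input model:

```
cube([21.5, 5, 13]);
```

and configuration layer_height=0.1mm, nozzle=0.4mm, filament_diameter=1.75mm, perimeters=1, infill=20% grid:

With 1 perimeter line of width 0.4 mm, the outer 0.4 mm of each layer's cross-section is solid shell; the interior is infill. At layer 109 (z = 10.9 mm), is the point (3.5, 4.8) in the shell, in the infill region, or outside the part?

At z = 10.9 mm: the cube (footprint 21.5×5) is included at this height. Overall, the cross-section is a single solid region. The nearest boundary edge runs (21.50, 5.00)→(0.00, 5.00); distance from the point to it = 0.20 mm. The point is inside the cross-section, 0.20 mm from the nearest boundary — within the 0.4 mm shell band (1 × 0.4).

shell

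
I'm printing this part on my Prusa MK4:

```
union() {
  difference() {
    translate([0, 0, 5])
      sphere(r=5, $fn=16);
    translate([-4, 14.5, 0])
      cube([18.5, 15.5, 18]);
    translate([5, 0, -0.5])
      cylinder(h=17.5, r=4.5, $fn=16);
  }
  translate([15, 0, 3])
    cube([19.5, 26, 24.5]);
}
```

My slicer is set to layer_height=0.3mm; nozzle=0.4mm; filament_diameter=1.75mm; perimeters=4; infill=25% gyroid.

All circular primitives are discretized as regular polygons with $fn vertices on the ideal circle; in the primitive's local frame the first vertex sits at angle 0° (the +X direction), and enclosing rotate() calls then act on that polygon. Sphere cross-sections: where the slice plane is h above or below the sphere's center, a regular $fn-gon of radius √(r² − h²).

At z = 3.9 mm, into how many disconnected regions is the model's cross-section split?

At z = 3.9 mm: the r=5 sphere slices to a regular 16-gon of circumradius 4.877 (√(r²−h²) with h=1.1 from center); the cube at (-4, 14.5) is present — its section is the full 18.5×15.5 rectangle; the r=4.5 cylinder at (5, 0) gives a regular 16-gon of circumradius 4.5 (constant along its height); Subtracting the remaining from the first: starting from the r=5 sphere, the 18.5×15.5 cube at (-4, 14.5) misses the remaining region (no effect); the r=4.5 cylinder at (5, 0) partially overlaps it — only the 23.34 mm² overlap (of its 61.99 mm²) is removed, clipping the outline — 1 connected region; the cube at (15, 0) is present — its section is the full 19.5×26 rectangle; Combining (union): the 2 present regions are separate (no shared area or edge), so areas and boundary lengths simply add and each stays a separate island — 2 connected regions. The result has 2 disconnected regions.

2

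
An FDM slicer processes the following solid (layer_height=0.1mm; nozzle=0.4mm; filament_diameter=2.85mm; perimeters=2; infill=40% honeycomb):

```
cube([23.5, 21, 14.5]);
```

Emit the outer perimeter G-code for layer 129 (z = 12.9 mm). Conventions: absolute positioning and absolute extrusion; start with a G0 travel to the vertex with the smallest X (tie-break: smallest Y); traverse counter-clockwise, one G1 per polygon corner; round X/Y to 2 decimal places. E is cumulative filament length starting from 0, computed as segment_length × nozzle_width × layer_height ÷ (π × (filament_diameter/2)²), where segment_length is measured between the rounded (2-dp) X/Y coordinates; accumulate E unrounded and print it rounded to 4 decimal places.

G0 X0.00 Y0.00 Z12.90
G1 X23.50 Y0.00 E0.1473
G1 X23.50 Y21.00 E0.2790
G1 X0.00 Y21.00 E0.4264
G1 X0.00 Y0.00 E0.5580

At z = 12.9 mm: the cube (footprint 23.5×21) is included at this height. The outline is a single polygon with 4 vertices. Extrusion per mm of travel: 0.4 × 0.1 / (π × 1.425²) = 0.006270. Accumulating E over each segment gives final E = 0.5580.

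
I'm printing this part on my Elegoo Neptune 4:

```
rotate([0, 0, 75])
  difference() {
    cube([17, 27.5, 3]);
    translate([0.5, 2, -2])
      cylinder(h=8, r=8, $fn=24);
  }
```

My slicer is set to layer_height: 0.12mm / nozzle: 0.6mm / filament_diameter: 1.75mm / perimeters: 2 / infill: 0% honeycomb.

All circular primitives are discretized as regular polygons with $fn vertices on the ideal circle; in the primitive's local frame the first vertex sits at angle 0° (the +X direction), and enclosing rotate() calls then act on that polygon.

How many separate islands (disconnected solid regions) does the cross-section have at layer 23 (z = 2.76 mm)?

1

At z = 2.76 mm: the 17×27.5 cube contributes its full rectangle; the cylinder at (0.5, 2): section is a regular 24-gon, circumradius r=8; Taking the first minus the rest: starting from the 17×27.5 cube, the r=8 cylinder at (0.5, 2) partially overlaps it — only the 70.41 mm² overlap (of its 198.77 mm²) is removed, clipping the outline — 1 connected region; (whole slice rotated 75° about Z — lengths, areas and connectivity unchanged). Overall, the cross-section is a single solid region. Island count = 1.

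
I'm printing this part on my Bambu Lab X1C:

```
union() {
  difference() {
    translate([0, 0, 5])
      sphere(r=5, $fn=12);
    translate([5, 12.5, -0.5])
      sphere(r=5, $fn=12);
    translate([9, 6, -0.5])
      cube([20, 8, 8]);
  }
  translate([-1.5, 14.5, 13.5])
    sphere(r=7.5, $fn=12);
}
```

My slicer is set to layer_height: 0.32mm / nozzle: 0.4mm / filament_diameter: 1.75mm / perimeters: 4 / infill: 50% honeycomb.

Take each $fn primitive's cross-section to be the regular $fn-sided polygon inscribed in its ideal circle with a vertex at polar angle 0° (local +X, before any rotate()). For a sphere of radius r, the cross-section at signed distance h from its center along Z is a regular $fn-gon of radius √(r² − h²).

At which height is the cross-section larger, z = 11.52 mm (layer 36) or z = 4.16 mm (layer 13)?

layer 36 (z = 11.52 mm)

Layer 36 (z = 11.52): the sphere is absent (|z−center|=6.520 > r=5); the sphere at (5, 12.5) is not intersected at this z (|z−center|=12.020 > r=5); the cube at (9, 6) is not intersected at this z (z outside [-0.5, 7.5]); Subtracting the remaining from the first: the first operand is absent here, so nothing remains; the sphere at (-1.5, 14.5): section is a regular 12-gon, circumradius = √(r²−h²) = √(7.5²−1.98²) = 7.234 (area = (12/2)·7.234²·sin(360°/12) = 156.99 mm²); Taking the union: only the r=7.5 sphere at (-1.5, 14.5) is present, so the union is just that shape — area = 156.99 mm². So its area = 156.99 mm². Layer 13 (z = 4.16): the r=5 sphere slices to a regular 12-gon of circumradius 4.929 (√(r²−h²) with h=0.84 from center) (area = (12/2)·4.929²·sin(360°/12) = 72.88 mm²); the r=5 sphere at (5, 12.5) contributes a regular 12-gon of circumradius √(5²−4.66²) = 1.812 (area = (12/2)·1.812²·sin(360°/12) = 9.85 mm²); the 20×8 cube at (9, 6) contributes its full rectangle (area 160.00 mm²); Taking the first minus the rest: starting from the r=5 sphere (72.88 mm²), the r=5 sphere at (5, 12.5) misses the remaining region (no effect); the 20×8 cube at (9, 6) misses the remaining region (no effect) — area = 72.88 mm²; the sphere at (-1.5, 14.5) does not reach this height (|z−center|=9.340 > r=7.5); Merging all regions: only that combined region is present, so the union is just that shape — area = 72.88 mm². So its area = 72.88 mm². Layer 36 is larger (156.99 vs 72.88 mm²).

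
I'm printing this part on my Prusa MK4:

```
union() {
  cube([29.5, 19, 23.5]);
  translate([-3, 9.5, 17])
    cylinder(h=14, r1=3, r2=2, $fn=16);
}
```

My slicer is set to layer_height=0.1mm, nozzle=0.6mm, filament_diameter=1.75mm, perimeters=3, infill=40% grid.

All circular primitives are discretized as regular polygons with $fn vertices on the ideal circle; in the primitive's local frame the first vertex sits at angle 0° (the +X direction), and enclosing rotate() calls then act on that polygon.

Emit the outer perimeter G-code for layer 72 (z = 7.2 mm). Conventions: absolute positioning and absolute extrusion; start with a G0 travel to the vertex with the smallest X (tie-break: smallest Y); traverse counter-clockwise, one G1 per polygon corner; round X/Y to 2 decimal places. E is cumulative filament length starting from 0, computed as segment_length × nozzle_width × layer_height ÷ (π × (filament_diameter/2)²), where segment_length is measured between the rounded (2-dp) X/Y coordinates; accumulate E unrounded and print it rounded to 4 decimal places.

At z = 7.2 mm: the 29.5×19 cube contributes its full rectangle; the cone at (-3, 9.5) is absent (z outside [17, 31]); Taking the union: only the 29.5×19 cube is present, so the union is just that shape — 1 connected region. The outline is a single polygon with 4 vertices. Extrusion per mm of travel: 0.6 × 0.1 / (π × 0.875²) = 0.024945. Accumulating E over each segment gives final E = 2.4197.

G0 X0.00 Y0.00 Z7.20
G1 X29.50 Y0.00 E0.7359
G1 X29.50 Y19.00 E1.2098
G1 X0.00 Y19.00 E1.9457
G1 X0.00 Y0.00 E2.4197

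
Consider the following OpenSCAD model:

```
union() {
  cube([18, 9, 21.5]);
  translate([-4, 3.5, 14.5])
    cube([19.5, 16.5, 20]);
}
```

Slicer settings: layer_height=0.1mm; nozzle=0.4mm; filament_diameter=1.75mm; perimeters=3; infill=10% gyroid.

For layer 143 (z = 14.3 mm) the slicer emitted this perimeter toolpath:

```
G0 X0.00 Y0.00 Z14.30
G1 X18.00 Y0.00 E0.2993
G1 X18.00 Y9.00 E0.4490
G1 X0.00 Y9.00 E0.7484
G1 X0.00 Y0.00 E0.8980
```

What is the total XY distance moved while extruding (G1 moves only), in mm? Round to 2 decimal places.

Sum the Euclidean lengths of each G1 segment: total = 54.00 mm.

54.00 mm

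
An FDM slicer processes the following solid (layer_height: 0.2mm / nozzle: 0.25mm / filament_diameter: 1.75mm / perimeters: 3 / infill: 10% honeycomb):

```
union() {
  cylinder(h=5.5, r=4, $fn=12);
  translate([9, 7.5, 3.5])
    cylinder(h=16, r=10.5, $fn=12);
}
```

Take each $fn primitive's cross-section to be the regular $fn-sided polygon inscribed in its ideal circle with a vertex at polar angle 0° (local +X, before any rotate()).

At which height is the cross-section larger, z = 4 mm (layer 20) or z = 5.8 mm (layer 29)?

Layer 20 (z = 4): the cylinder: section is a regular 12-gon, circumradius r=4 (area = (12/2)·4.000²·sin(360°/12) = 48.00 mm²); the r=10.5 cylinder at (9, 7.5) contributes a regular 12-gon of circumradius 10.5 (area = (12/2)·10.500²·sin(360°/12) = 330.75 mm²); Taking the union: the regions partially overlap — summed areas 378.75 mm² minus the doubly-counted overlap 11.55 mm² gives 367.20 mm² — area = 367.20 mm². So its area = 367.20 mm². Layer 29 (z = 5.8): the cylinder is not intersected at this z (z outside [0, 5.5]); the r=10.5 cylinder at (9, 7.5) contributes a regular 12-gon of circumradius 10.5 (area = (12/2)·10.500²·sin(360°/12) = 330.75 mm²); Combining (union): only the r=10.5 cylinder at (9, 7.5) is present, so the union is just that shape — area = 330.75 mm². So its area = 330.75 mm². Layer 20 is larger (367.20 vs 330.75 mm²).

layer 20 (z = 4 mm)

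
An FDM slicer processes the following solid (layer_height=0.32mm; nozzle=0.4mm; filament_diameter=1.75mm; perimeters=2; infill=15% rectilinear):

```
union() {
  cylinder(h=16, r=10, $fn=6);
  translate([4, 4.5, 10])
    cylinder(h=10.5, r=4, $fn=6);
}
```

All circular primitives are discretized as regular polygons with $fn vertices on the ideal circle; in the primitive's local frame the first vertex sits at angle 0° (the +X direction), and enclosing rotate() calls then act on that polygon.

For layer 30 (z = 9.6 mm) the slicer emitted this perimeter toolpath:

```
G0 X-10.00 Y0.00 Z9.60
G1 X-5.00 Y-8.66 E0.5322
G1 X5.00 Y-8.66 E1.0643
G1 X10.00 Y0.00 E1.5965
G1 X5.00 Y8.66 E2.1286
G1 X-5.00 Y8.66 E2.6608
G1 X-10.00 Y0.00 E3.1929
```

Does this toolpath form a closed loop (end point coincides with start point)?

yes

Start point (G0): (-10.00, 0.00). End point (last G1): the path returns to the start — closed.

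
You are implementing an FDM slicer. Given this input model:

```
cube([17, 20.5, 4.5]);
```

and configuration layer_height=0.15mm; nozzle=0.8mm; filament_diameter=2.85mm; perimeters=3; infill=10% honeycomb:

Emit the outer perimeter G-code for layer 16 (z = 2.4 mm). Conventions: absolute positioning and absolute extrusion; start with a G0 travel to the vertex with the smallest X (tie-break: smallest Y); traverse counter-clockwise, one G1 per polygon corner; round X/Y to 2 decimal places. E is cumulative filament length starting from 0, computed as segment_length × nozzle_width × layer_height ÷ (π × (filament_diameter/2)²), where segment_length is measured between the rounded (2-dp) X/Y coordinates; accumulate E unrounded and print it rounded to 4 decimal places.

At z = 2.4 mm: the cube (footprint 17×20.5) is included at this height. The outline is a single polygon with 4 vertices. Extrusion per mm of travel: 0.8 × 0.15 / (π × 1.425²) = 0.018811. Accumulating E over each segment gives final E = 1.4108.

G0 X0.00 Y0.00 Z2.40
G1 X17.00 Y0.00 E0.3198
G1 X17.00 Y20.50 E0.7054
G1 X0.00 Y20.50 E1.0252
G1 X0.00 Y0.00 E1.4108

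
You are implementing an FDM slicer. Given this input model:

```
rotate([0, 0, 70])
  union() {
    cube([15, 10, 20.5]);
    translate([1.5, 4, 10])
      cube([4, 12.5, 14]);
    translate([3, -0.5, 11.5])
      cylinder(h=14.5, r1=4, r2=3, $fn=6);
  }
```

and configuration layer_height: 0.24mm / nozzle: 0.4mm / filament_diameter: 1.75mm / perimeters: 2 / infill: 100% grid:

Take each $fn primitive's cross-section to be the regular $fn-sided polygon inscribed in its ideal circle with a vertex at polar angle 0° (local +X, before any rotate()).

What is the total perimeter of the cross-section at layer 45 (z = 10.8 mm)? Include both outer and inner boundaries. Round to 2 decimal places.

At z = 10.8 mm: the cube is present — its section is the full 15×10 rectangle (perimeter 50.00 mm); the cube at (1.5, 4) is present — its section is the full 4×12.5 rectangle (perimeter 33.00 mm); the cone at (3, -0.5) is absent (z outside [11.5, 26]); Taking the union: the regions partially overlap (shared area 24.00 mm²), so the edge portions inside another operand are dropped and the merged outline is re-measured after clipping — boundary = 63.00 mm; (whole slice rotated 70° about Z — lengths, areas and connectivity unchanged). Overall, the cross-section is a single solid region. Total boundary length (outer) = 63.00 mm.

63.00 mm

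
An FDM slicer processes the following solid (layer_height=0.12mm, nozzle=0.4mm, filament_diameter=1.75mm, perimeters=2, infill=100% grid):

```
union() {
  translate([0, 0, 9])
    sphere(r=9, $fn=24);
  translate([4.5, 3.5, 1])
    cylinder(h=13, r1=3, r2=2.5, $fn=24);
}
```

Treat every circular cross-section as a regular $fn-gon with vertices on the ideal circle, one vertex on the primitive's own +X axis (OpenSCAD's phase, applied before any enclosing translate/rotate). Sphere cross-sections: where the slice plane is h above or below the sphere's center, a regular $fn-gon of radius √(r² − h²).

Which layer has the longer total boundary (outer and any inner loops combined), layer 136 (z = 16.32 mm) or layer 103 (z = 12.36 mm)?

layer 103 (z = 12.36 mm)

Layer 136 (z = 16.32): the sphere: section is a regular 24-gon, circumradius = √(r²−h²) = √(9²−7.32²) = 5.236 (perimeter = 2·24·5.236·sin(180°/24) = 32.81 mm); the cone at (4.5, 3.5) is absent (z outside [1, 14]); Combining (union): only the r=9 sphere is present, so the union is just that shape — boundary = 32.81 mm. So its perimeter = 32.81 mm. Layer 103 (z = 12.36): the sphere: section is a regular 24-gon, circumradius = √(r²−h²) = √(9²−3.36²) = 8.349 (perimeter = 2·24·8.349·sin(180°/24) = 52.31 mm); the cone at (4.5, 3.5) contributes a regular 24-gon of circumradius 2.563 (interpolated between r1=3 and r2=2.5 at t=0.874) (perimeter = 2·24·2.563·sin(180°/24) = 16.06 mm); Merging all regions: the cone at (4.5, 3.5) lies entirely inside the r=9 sphere, so the union is just the r=9 sphere — boundary = 52.31 mm. So its perimeter = 52.31 mm. Layer 103 is larger (52.31 vs 32.81 mm).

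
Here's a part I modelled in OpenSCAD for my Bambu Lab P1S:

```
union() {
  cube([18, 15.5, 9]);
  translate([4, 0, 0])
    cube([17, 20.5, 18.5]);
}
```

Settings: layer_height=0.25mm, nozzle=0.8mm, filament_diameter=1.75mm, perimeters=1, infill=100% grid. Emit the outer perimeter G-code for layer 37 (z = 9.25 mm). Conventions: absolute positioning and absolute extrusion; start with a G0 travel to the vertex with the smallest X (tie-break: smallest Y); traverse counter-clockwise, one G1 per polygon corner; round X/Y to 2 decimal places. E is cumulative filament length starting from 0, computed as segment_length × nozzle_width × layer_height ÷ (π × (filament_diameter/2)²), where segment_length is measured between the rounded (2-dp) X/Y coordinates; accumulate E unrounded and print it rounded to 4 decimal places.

At z = 9.25 mm: the cube is absent (z outside [0, 9]); the cube at (4, 0) is present — its section is the full 17×20.5 rectangle; Taking the union: only the 17×20.5 cube at (4, 0) is present, so the union is just that shape — 1 connected region. The outline is a single polygon with 4 vertices. Extrusion per mm of travel: 0.8 × 0.25 / (π × 0.875²) = 0.083150. Accumulating E over each segment gives final E = 6.2363.

G0 X4.00 Y0.00 Z9.25
G1 X21.00 Y0.00 E1.4136
G1 X21.00 Y20.50 E3.1181
G1 X4.00 Y20.50 E4.5317
G1 X4.00 Y0.00 E6.2363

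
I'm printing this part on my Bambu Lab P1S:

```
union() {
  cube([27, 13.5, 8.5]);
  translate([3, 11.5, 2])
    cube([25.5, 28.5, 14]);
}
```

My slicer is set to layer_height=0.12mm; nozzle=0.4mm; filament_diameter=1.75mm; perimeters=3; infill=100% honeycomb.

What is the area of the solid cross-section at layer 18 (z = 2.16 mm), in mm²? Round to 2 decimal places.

At z = 2.16 mm: the 27×13.5 cube contributes its full rectangle (area 364.50 mm²); the cube at (3, 11.5) is present — its section is the full 25.5×28.5 rectangle (area 726.75 mm²); Combining (union): the regions partially overlap — summed areas 1091.25 mm² minus the doubly-counted overlap 48.00 mm² gives 1043.25 mm² — area = 1043.25 mm². Overall, the cross-section is a single solid region. Net area = 1043.25 mm².

1043.25 mm²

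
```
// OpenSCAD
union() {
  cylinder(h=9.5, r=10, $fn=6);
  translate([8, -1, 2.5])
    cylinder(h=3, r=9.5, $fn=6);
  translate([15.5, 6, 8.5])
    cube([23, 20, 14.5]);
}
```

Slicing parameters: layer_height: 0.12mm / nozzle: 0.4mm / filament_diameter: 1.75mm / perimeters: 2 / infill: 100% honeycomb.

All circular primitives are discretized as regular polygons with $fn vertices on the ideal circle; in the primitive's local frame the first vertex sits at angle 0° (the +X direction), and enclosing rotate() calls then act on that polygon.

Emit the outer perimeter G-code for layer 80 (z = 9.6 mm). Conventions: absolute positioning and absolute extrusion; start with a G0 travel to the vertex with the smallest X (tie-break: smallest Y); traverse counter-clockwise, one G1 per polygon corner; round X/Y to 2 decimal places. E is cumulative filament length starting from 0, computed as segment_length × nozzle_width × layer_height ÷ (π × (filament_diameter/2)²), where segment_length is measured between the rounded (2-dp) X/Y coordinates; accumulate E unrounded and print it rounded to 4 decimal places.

G0 X15.50 Y6.00 Z9.60
G1 X38.50 Y6.00 E0.4590
G1 X38.50 Y26.00 E0.8581
G1 X15.50 Y26.00 E1.3171
G1 X15.50 Y6.00 E1.7162

At z = 9.6 mm: the cylinder is not intersected at this z (z outside [0, 9.5]); the cylinder at (8, -1) is not intersected at this z (z outside [2.5, 5.5]); the cube at (15.5, 6) (footprint 23×20) is included at this height; Combining (union): only the 23×20 cube at (15.5, 6) is present, so the union is just that shape — 1 connected region. The outline is a single polygon with 4 vertices. Extrusion per mm of travel: 0.4 × 0.12 / (π × 0.875²) = 0.019956. Accumulating E over each segment gives final E = 1.7162.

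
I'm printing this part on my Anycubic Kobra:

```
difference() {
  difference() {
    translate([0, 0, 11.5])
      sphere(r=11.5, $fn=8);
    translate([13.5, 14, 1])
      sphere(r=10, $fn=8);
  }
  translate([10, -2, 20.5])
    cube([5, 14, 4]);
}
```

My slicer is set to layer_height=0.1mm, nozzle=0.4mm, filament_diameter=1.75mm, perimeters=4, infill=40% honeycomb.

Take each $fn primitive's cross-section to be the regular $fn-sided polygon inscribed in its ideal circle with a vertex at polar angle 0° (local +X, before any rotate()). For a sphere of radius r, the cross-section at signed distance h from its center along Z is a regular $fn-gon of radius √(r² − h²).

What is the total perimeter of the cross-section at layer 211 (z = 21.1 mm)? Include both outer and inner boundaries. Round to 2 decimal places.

38.77 mm

At z = 21.1 mm: the r=11.5 sphere contributes a regular 8-gon of circumradius √(11.5²−9.6²) = 6.332 (perimeter = 2·8·6.332·sin(180°/8) = 38.77 mm); the sphere at (13.5, 14) is not intersected at this z (|z−center|=20.100 > r=10); After the difference (first − rest): none of the subtracted shapes is present at this height, so the r=11.5 sphere is unchanged — boundary = 38.77 mm; the cube at (10, -2) is present — its section is the full 5×14 rectangle (perimeter 38.00 mm); Taking the first minus the rest: starting from the result so far, the 5×14 cube at (10, -2) misses the remaining region (no effect) — boundary = 38.77 mm. Overall, the cross-section is a single solid region. Total boundary length (outer) = 38.77 mm.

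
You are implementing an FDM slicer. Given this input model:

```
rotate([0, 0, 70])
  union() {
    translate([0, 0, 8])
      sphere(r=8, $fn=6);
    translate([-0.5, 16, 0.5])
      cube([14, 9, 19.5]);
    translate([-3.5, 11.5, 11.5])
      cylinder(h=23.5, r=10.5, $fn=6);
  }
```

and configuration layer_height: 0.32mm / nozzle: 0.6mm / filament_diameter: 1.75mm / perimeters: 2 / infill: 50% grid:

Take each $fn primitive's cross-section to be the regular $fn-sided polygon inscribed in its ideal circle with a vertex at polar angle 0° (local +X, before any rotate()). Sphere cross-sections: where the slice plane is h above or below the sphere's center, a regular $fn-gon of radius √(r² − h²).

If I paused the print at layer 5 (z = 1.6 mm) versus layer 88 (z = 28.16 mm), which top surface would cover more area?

Layer 5 (z = 1.6): the r=8 sphere slices to a regular 6-gon of circumradius 4.800 (√(r²−h²) with h=6.4 from center) (area = (6/2)·4.800²·sin(360°/6) = 59.86 mm²); the cube at (-0.5, 16) (footprint 14×9) is included at this height (area 126.00 mm²); the cylinder at (-3.5, 11.5) is absent (z outside [11.5, 35]); Combining (union): the 2 present regions are separate (no shared area or edge), so areas and boundary lengths simply add and each stays a separate island — area = 185.86 mm²; (whole slice rotated 70° about Z — lengths, areas and connectivity unchanged). So its area = 185.86 mm². Layer 88 (z = 28.16): the sphere is not intersected at this z (|z−center|=20.160 > r=8); the cube at (-0.5, 16) does not reach this height (z outside [0.5, 20]); the r=10.5 cylinder at (-3.5, 11.5) contributes a regular 6-gon of circumradius 10.5 (area = (6/2)·10.500²·sin(360°/6) = 286.44 mm²); Merging all regions: only the r=10.5 cylinder at (-3.5, 11.5) is present, so the union is just that shape — area = 286.44 mm²; (rotated 70° about Z; rotation is an isometry so areas/perimeters/island counts are preserved). So its area = 286.44 mm². Layer 88 is larger (286.44 vs 185.86 mm²).

layer 88 (z = 28.16 mm)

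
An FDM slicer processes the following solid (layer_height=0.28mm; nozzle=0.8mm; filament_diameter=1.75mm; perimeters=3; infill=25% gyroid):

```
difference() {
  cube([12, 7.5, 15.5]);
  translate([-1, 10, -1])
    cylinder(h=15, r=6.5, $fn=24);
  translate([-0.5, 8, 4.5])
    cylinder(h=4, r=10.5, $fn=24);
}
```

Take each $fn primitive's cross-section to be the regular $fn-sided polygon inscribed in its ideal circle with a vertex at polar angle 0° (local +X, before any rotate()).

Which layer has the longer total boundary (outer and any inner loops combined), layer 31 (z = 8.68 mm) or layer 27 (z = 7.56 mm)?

layer 31 (z = 8.68 mm)

Layer 31 (z = 8.68): the cube (footprint 12×7.5) is included at this height (perimeter 39.00 mm); the cylinder at (-1, 10): section is a regular 24-gon, circumradius r=6.5 (perimeter = 2·24·6.500·sin(180°/24) = 40.72 mm); the cylinder at (-0.5, 8) is absent (z outside [4.5, 8.5]); Taking the first minus the rest: starting from the 12×7.5 cube, the r=6.5 cylinder at (-1, 10) partially overlaps it — only the 13.13 mm² overlap (of its 131.22 mm²) is removed, clipping the outline — boundary = 36.78 mm. So its perimeter = 36.78 mm. Layer 27 (z = 7.56): the 12×7.5 cube contributes its full rectangle (perimeter 39.00 mm); the r=6.5 cylinder at (-1, 10) contributes a regular 24-gon of circumradius 6.5 (perimeter = 2·24·6.500·sin(180°/24) = 40.72 mm); the r=10.5 cylinder at (-0.5, 8) contributes a regular 24-gon of circumradius 10.5 (perimeter = 2·24·10.500·sin(180°/24) = 65.79 mm); Taking the first minus the rest: starting from the 12×7.5 cube, the r=6.5 cylinder at (-1, 10) partially overlaps it — only the 13.13 mm² overlap (of its 131.22 mm²) is removed, clipping the outline; the r=10.5 cylinder at (-0.5, 8) partially overlaps it — only the 52.31 mm² overlap (of its 342.42 mm²) is removed, clipping the outline — boundary = 24.06 mm. So its perimeter = 24.06 mm. Layer 31 is larger (36.78 vs 24.06 mm).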